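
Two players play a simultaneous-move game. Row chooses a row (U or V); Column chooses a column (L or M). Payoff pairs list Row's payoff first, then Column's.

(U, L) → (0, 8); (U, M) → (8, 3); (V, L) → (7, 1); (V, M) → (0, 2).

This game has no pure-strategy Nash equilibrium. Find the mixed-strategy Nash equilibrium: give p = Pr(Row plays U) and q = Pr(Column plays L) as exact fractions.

Each player's mixing probability is pinned down by making the *other* player indifferent.
Column indifferent between L and M: p·8 + (1−p)·1 = p·3 + (1−p)·2 ⟹ 1 + 7p = 2 + 1p ⟹ p = 1/6.
Row indifferent between U and V: q·0 + (1−q)·8 = q·7 + (1−q)·0 ⟹ 8 + (-8)q = 0 + 7q ⟹ q = 8/15.

p = 1/6, q = 8/15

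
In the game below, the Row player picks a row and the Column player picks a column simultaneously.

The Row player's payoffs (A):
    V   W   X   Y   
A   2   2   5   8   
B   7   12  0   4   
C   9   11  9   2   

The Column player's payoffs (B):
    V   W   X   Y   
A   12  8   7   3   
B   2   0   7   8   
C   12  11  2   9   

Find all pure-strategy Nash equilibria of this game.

A profile is a Nash equilibrium when each player is best-responding to the other.
The Row player's best responses — vs V: C (payoff 9); vs W: B (payoff 12); vs X: C (payoff 9); vs Y: A (payoff 8).
The Column player's best responses — vs A: V (payoff 12); vs B: Y (payoff 8); vs C: V (payoff 12).
The only mutual best response is (C, V); neither player gains by switching there.

(C, V)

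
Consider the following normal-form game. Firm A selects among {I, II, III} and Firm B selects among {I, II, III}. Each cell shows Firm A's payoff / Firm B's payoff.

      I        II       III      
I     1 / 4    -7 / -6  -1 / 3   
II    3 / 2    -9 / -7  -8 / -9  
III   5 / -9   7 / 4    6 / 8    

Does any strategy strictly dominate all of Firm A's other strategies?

A strategy is strictly dominant if it gives Firm A a strictly higher payoff than every other strategy, against every choice by the opponent.
III strictly dominates: vs I: 5 > each of {1, 3}; vs II: 7 > each of {-7, -9}; vs III: 6 > each of {-1, -8}.

III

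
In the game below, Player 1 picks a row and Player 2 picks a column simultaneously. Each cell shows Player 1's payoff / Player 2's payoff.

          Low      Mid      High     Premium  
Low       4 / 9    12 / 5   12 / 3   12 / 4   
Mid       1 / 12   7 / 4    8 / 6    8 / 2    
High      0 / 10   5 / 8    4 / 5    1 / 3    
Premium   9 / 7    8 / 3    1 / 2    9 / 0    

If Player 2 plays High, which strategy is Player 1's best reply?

Low

With Player 2 fixed at High, Player 1's payoffs are: Low → 12, Mid → 8, High → 4, Premium → 1.
The maximum is 12, achieved by Low.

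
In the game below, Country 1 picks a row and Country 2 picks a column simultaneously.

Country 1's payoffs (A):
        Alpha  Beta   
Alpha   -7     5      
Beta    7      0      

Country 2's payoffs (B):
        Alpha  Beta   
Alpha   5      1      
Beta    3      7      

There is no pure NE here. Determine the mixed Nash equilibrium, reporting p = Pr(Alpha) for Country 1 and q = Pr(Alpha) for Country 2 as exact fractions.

In a mixed NE each player is indifferent between their pure strategies, so the opponent's mix sets the indifference.
Country 2 indifferent between Alpha and Beta: p·5 + (1−p)·3 = p·1 + (1−p)·7 ⟹ 3 + 2p = 7 + (-6)p ⟹ p = 1/2.
Country 1 indifferent between Alpha and Beta: q·(-7) + (1−q)·5 = q·7 + (1−q)·0 ⟹ 5 + (-12)q = 0 + 7q ⟹ q = 5/19.

p = 1/2, q = 5/19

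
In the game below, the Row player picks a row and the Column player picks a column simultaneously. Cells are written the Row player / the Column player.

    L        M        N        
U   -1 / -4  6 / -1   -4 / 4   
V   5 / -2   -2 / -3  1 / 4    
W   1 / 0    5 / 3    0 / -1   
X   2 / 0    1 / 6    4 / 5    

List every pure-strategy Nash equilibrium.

Find each player's best response to every opponent strategy; NE are the intersections.
The Row player's best responses — vs L: V (payoff 5); vs M: U (payoff 6); vs N: X (payoff 4).
The Column player's best responses — vs U: N (payoff 4); vs V: N (payoff 4); vs W: M (payoff 3); vs X: M (payoff 6).
No cell has both players best-responding. For instance, the Row player's best reply to N is X, but against X the Column player prefers M over N.

None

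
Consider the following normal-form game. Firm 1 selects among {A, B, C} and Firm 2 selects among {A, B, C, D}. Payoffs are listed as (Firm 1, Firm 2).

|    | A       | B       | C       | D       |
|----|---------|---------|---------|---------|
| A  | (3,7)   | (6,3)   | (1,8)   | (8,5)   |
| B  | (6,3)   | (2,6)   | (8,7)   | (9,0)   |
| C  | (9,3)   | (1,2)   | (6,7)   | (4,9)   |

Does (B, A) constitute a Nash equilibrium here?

Holding Firm 2 at A: Firm 1 gets 6 from B but could get 9 by switching to C. Firm 1 has a profitable deviation.

No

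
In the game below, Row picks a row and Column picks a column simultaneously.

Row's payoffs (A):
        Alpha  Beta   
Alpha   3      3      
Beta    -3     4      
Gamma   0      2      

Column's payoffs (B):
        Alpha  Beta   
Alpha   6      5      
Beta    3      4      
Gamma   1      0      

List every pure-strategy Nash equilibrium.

(Alpha, Alpha) and (Beta, Beta)

Find each player's best response to every opponent strategy; NE are the intersections.
Row's best responses — vs Alpha: Alpha (payoff 3); vs Beta: Beta (payoff 4).
Column's best responses — vs Alpha: Alpha (payoff 6); vs Beta: Beta (payoff 4); vs Gamma: Alpha (payoff 1).
Mutual best responses occur at (Alpha, Alpha) and (Beta, Beta); at each, neither player gains by switching.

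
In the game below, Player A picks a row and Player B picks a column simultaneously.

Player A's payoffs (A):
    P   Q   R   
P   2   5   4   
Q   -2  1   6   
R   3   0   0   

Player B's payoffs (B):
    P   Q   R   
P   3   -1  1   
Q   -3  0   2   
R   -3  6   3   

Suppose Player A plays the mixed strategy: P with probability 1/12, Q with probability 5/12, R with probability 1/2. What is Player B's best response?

Q

Player B's best reply maximizes expected payoff against the mix.
P: (1/12)·3 + (5/12)·(-3) + (1/2)·(-3) = -5/2
Q: (1/12)·(-1) + (5/12)·0 + (1/2)·6 = 35/12
R: (1/12)·1 + (5/12)·2 + (1/2)·3 = 29/12
Highest expected payoff is 35/12, from Q.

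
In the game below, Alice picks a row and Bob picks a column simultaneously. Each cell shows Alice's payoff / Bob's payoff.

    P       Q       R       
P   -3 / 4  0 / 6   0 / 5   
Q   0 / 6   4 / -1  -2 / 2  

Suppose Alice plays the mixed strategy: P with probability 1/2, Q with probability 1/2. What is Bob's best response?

Compute Bob's expected payoff from each pure strategy against the given mix.
P: (1/2)·4 + (1/2)·6 = 5
Q: (1/2)·6 + (1/2)·(-1) = 5/2
R: (1/2)·5 + (1/2)·2 = 7/2
Highest expected payoff is 5, from P.

P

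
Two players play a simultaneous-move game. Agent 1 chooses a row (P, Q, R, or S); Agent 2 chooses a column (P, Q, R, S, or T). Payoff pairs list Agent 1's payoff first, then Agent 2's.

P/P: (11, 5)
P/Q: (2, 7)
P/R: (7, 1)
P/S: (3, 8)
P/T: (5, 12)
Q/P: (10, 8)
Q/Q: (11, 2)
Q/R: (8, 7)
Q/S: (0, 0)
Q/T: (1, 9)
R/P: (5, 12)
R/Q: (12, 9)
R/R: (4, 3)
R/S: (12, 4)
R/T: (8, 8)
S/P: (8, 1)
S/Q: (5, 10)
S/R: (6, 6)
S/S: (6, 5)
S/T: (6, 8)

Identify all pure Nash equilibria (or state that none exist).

Find each player's best response to every opponent strategy; NE are the intersections.
Agent 1's best responses — vs P: P (payoff 11); vs Q: R (payoff 12); vs R: Q (payoff 8); vs S: R (payoff 12); vs T: R (payoff 8).
Agent 2's best responses — vs P: T (payoff 12); vs Q: T (payoff 9); vs R: P (payoff 12); vs S: Q (payoff 10).
No cell has both players best-responding. For instance, Agent 1's best reply to T is R, but against R Agent 2 prefers P over T.

None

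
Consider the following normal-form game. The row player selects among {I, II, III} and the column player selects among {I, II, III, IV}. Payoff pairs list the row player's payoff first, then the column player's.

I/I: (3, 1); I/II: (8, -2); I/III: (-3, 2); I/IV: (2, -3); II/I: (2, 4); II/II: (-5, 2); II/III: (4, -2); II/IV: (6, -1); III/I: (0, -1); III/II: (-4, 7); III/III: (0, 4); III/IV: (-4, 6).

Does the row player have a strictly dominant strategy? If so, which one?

No strictly dominant strategy

A strategy is strictly dominant if it gives the row player a strictly higher payoff than every other strategy, against every choice by the opponent.
I is not dominant: against III, II gives 4 > -3.
II is not dominant: against I, I gives 3 > 2.
III is not dominant: against I, I gives 3 > 0.
No single strategy is best against every opponent action.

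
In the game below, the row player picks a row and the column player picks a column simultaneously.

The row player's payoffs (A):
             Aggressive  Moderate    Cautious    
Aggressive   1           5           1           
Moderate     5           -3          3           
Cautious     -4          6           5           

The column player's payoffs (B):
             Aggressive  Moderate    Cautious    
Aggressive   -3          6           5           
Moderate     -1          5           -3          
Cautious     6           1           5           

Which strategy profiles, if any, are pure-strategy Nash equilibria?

There is no pure-strategy Nash equilibrium

A profile is a Nash equilibrium when each player is best-responding to the other.
The row player's best responses — vs Aggressive: Moderate (payoff 5); vs Moderate: Cautious (payoff 6); vs Cautious: Cautious (payoff 5).
The column player's best responses — vs Aggressive: Moderate (payoff 6); vs Moderate: Moderate (payoff 5); vs Cautious: Aggressive (payoff 6).
No cell has both players best-responding. For instance, the row player's best reply to Cautious is Cautious, but against Cautious the column player prefers Aggressive over Cautious.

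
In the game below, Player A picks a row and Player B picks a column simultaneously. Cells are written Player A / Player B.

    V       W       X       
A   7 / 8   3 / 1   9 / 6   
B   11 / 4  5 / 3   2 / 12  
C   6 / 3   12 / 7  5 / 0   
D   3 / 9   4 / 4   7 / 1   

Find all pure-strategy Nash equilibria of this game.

(C, W)

Check mutual best responses: a cell is a NE iff neither player can gain by unilaterally deviating.
Player A's best responses — vs V: B (payoff 11); vs W: C (payoff 12); vs X: A (payoff 9).
Player B's best responses — vs A: V (payoff 8); vs B: X (payoff 12); vs C: W (payoff 7); vs D: V (payoff 9).
The only mutual best response is (C, W); neither player gains by switching there.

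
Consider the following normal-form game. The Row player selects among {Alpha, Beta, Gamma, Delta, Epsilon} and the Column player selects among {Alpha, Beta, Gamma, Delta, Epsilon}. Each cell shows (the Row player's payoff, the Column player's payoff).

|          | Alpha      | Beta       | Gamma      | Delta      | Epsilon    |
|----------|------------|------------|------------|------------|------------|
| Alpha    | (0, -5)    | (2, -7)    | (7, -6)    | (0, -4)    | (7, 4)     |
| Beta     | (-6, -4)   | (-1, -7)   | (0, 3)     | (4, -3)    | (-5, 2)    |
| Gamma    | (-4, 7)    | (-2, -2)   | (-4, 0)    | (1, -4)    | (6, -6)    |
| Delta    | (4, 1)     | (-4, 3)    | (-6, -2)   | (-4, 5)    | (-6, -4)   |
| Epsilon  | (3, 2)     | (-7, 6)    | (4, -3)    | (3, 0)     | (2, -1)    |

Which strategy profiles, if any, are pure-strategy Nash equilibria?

(Alpha, Epsilon)

Check mutual best responses: a cell is a NE iff neither player can gain by unilaterally deviating.
The Row player's best responses — vs Alpha: Delta (payoff 4); vs Beta: Alpha (payoff 2); vs Gamma: Alpha (payoff 7); vs Delta: Beta (payoff 4); vs Epsilon: Alpha (payoff 7).
The Column player's best responses — vs Alpha: Epsilon (payoff 4); vs Beta: Gamma (payoff 3); vs Gamma: Alpha (payoff 7); vs Delta: Delta (payoff 5); vs Epsilon: Beta (payoff 6).
The only mutual best response is (Alpha, Epsilon); neither player gains by switching there.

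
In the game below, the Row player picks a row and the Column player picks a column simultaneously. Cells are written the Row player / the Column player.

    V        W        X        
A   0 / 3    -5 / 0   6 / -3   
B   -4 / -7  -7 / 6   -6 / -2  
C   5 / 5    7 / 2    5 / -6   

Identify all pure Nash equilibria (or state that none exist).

A profile is a Nash equilibrium when each player is best-responding to the other.
The Row player's best responses — vs V: C (payoff 5); vs W: C (payoff 7); vs X: A (payoff 6).
The Column player's best responses — vs A: V (payoff 3); vs B: W (payoff 6); vs C: V (payoff 5).
The only mutual best response is (C, V); neither player gains by switching there.

(C, V)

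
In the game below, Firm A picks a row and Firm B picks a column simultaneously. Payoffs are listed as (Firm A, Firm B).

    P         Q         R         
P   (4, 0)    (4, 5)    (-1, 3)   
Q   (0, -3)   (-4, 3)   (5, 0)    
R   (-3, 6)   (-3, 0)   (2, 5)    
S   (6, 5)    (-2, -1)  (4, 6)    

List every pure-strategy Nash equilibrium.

(P, Q)

Check mutual best responses: a cell is a NE iff neither player can gain by unilaterally deviating.
Firm A's best responses — vs P: S (payoff 6); vs Q: P (payoff 4); vs R: Q (payoff 5).
Firm B's best responses — vs P: Q (payoff 5); vs Q: Q (payoff 3); vs R: P (payoff 6); vs S: R (payoff 6).
The only mutual best response is (P, Q); neither player gains by switching there.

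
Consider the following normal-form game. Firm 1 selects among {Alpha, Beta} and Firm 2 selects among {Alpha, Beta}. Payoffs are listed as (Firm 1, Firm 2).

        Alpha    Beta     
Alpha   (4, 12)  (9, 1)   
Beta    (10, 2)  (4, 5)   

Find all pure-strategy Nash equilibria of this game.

None

A profile is a Nash equilibrium when each player is best-responding to the other.
Firm 1's best responses — vs Alpha: Beta (payoff 10); vs Beta: Alpha (payoff 9).
Firm 2's best responses — vs Alpha: Alpha (payoff 12); vs Beta: Beta (payoff 5).
No cell has both players best-responding. For instance, Firm 1's best reply to Alpha is Beta, but against Beta Firm 2 prefers Beta over Alpha.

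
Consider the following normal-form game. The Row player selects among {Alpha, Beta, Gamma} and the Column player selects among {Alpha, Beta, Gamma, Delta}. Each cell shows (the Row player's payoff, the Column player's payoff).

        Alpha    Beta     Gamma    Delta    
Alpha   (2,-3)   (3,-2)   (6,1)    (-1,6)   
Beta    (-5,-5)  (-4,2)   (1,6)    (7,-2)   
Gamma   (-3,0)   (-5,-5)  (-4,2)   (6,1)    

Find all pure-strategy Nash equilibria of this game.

Check mutual best responses: a cell is a NE iff neither player can gain by unilaterally deviating.
The Row player's best responses — vs Alpha: Alpha (payoff 2); vs Beta: Alpha (payoff 3); vs Gamma: Alpha (payoff 6); vs Delta: Beta (payoff 7).
The Column player's best responses — vs Alpha: Delta (payoff 6); vs Beta: Gamma (payoff 6); vs Gamma: Gamma (payoff 2).
No cell has both players best-responding. For instance, the Row player's best reply to Delta is Beta, but against Beta the Column player prefers Gamma over Delta.

There is no pure-strategy Nash equilibrium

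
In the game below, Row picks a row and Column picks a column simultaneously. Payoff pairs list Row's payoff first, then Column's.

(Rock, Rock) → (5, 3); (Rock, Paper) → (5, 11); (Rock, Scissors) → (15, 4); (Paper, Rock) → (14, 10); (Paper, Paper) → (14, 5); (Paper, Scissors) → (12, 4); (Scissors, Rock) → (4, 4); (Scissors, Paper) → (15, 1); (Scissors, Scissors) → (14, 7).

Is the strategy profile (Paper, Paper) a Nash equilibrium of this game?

No

Holding Column at Paper: Row gets 14 from Paper but could get 15 by switching to Scissors. Row has a profitable deviation.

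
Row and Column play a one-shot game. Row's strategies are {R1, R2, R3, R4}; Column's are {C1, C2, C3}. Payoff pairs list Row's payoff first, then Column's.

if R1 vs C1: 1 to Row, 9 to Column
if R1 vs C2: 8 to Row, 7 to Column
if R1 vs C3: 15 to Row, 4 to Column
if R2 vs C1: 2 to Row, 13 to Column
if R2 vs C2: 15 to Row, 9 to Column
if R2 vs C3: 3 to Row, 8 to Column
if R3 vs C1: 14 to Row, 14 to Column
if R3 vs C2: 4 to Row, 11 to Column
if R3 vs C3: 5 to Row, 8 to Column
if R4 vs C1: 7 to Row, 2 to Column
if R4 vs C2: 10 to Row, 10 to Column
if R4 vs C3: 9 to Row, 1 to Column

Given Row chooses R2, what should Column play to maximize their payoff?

C1

With Row fixed at R2, Column's payoffs are: C1 → 13, C2 → 9, C3 → 8.
The maximum is 13, achieved by C1.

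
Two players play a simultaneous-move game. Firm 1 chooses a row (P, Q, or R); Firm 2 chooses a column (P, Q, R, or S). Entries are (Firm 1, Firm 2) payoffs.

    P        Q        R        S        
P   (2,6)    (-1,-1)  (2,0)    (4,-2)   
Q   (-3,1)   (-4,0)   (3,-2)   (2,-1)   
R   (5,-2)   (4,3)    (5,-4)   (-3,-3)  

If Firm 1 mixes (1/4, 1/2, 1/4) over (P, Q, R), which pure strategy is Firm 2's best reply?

P

Firm 2's best reply maximizes expected payoff against the mix.
P: (1/4)·6 + (1/2)·1 + (1/4)·(-2) = 3/2
Q: (1/4)·(-1) + (1/2)·0 + (1/4)·3 = 1/2
R: (1/4)·0 + (1/2)·(-2) + (1/4)·(-4) = -2
S: (1/4)·(-2) + (1/2)·(-1) + (1/4)·(-3) = -7/4
Highest expected payoff is 3/2, from P.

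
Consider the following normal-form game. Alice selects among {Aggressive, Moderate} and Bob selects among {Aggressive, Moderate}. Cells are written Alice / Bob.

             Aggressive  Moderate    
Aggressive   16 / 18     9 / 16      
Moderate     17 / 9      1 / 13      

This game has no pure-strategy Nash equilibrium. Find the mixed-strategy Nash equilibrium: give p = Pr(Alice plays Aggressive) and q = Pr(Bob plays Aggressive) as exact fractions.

p = 2/3, q = 8/9

Each player's mixing probability is pinned down by making the *other* player indifferent.
Bob indifferent between Aggressive and Moderate: p·18 + (1−p)·9 = p·16 + (1−p)·13 ⟹ 9 + 9p = 13 + 3p ⟹ p = 2/3.
Alice indifferent between Aggressive and Moderate: q·16 + (1−q)·9 = q·17 + (1−q)·1 ⟹ 9 + 7q = 1 + 16q ⟹ q = 8/9.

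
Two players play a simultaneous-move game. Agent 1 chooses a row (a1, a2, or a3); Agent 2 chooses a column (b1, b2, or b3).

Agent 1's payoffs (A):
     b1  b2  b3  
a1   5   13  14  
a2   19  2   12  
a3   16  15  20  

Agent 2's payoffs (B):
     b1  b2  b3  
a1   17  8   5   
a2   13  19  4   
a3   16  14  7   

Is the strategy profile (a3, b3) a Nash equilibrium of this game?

No

Holding Agent 2 at b3: Agent 1 gets 20 from a3, versus 14 from a1, 12 from a2. No profitable deviation for Agent 1.
Holding Agent 1 at a3: Agent 2 gets 7 from b3 but could get 16 by switching to b1. Agent 2 has a profitable deviation.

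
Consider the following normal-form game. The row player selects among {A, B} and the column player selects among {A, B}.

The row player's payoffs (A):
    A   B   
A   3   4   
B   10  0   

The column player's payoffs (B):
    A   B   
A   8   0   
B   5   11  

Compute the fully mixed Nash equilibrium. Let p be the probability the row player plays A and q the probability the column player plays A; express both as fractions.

p = 3/7, q = 4/11

Each player's mixing probability is pinned down by making the *other* player indifferent.
The column player indifferent between A and B: p·8 + (1−p)·5 = p·0 + (1−p)·11 ⟹ 5 + 3p = 11 + (-11)p ⟹ p = 3/7.
The row player indifferent between A and B: q·3 + (1−q)·4 = q·10 + (1−q)·0 ⟹ 4 + (-1)q = 0 + 10q ⟹ q = 4/11.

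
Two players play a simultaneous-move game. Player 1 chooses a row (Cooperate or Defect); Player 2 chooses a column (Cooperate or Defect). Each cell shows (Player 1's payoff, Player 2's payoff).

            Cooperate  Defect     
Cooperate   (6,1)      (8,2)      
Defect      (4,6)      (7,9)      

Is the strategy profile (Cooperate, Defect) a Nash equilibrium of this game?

Holding Player 2 at Defect: Player 1 gets 8 from Cooperate, versus 7 from Defect. No profitable deviation for Player 1.
Holding Player 1 at Cooperate: Player 2 gets 2 from Defect, versus 1 from Cooperate. No profitable deviation for Player 2 either.

Yes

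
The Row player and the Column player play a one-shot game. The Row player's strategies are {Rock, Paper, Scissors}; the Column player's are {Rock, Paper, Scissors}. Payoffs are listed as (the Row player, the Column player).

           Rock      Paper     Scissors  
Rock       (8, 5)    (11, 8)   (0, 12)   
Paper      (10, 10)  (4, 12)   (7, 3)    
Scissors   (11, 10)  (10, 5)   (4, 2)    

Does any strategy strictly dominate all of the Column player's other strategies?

None

Check whether one of the Column player's strategies beats all alternatives regardless of what the opponent does.
Rock is not dominant: against Rock, Paper gives 8 > 5.
Paper is not dominant: against Rock, Scissors gives 12 > 8.
Scissors is not dominant: against Paper, Rock gives 10 > 3.
No single strategy is best against every opponent action.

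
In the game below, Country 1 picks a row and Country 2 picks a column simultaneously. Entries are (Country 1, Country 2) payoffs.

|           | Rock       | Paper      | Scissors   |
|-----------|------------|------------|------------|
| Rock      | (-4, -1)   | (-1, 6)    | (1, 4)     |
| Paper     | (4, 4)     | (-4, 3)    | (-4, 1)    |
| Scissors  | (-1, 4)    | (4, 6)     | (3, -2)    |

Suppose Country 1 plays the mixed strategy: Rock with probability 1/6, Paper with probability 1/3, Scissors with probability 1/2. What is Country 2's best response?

Country 2's best reply maximizes expected payoff against the mix.
Rock: (1/6)·(-1) + (1/3)·4 + (1/2)·4 = 19/6
Paper: (1/6)·6 + (1/3)·3 + (1/2)·6 = 5
Scissors: (1/6)·4 + (1/3)·1 + (1/2)·(-2) = 0
Highest expected payoff is 5, from Paper.

Paper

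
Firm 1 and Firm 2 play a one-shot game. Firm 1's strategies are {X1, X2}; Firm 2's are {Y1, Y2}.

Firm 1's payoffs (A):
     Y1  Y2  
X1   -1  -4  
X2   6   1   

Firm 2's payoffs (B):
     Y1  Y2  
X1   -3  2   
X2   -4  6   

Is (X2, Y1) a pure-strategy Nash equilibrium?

Holding Firm 2 at Y1: Firm 1 gets 6 from X2, versus -1 from X1. No profitable deviation for Firm 1.
Holding Firm 1 at X2: Firm 2 gets -4 from Y1 but could get 6 by switching to Y2. Firm 2 has a profitable deviation.

No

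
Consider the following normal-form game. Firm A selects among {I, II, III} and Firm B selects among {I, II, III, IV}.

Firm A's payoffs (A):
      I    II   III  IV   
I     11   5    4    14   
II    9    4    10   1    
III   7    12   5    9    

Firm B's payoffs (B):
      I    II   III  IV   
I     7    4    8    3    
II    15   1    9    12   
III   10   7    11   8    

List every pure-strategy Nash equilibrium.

Find each player's best response to every opponent strategy; NE are the intersections.
Firm A's best responses — vs I: I (payoff 11); vs II: III (payoff 12); vs III: II (payoff 10); vs IV: I (payoff 14).
Firm B's best responses — vs I: III (payoff 8); vs II: I (payoff 15); vs III: III (payoff 11).
No cell has both players best-responding. For instance, Firm A's best reply to I is I, but against I Firm B prefers III over I.

No pure-strategy Nash equilibrium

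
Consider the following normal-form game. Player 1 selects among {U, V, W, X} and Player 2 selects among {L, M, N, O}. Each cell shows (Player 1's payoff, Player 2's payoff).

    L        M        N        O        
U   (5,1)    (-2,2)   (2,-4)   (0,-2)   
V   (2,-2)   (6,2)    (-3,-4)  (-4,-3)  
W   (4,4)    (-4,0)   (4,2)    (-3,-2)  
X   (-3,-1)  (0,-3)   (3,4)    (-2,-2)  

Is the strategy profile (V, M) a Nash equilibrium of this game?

Yes

Holding Player 2 at M: Player 1 gets 6 from V, versus -2 from U, -4 from W, 0 from X. No profitable deviation for Player 1.
Holding Player 1 at V: Player 2 gets 2 from M, versus -2 from L, -4 from N, -3 from O. No profitable deviation for Player 2 either.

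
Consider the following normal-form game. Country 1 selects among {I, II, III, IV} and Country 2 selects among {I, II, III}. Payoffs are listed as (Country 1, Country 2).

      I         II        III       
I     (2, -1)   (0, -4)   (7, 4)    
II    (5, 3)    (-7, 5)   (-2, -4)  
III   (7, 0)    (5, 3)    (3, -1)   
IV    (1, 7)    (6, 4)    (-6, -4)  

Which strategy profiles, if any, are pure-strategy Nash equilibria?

(I, III)

Check mutual best responses: a cell is a NE iff neither player can gain by unilaterally deviating.
Country 1's best responses — vs I: III (payoff 7); vs II: IV (payoff 6); vs III: I (payoff 7).
Country 2's best responses — vs I: III (payoff 4); vs II: II (payoff 5); vs III: II (payoff 3); vs IV: I (payoff 7).
The only mutual best response is (I, III); neither player gains by switching there.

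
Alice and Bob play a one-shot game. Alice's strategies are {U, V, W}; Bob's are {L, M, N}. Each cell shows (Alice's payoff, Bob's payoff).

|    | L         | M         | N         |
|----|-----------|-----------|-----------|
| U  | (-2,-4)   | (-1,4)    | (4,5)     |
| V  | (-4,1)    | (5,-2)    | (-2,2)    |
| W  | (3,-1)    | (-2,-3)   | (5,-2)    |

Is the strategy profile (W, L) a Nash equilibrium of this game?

Holding Bob at L: Alice gets 3 from W, versus -2 from U, -4 from V. No profitable deviation for Alice.
Holding Alice at W: Bob gets -1 from L, versus -3 from M, -2 from N. No profitable deviation for Bob either.

Yes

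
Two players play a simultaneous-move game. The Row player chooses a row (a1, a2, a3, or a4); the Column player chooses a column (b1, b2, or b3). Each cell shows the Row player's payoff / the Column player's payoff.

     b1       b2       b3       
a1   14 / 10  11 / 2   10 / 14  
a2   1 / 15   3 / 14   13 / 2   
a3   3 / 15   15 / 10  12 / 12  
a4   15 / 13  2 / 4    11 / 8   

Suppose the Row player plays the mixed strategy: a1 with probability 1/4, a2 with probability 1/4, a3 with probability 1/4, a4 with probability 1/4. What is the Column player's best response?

b1

The Column player's best reply maximizes expected payoff against the mix.
b1: (1/4)·10 + (1/4)·15 + (1/4)·15 + (1/4)·13 = 53/4
b2: (1/4)·2 + (1/4)·14 + (1/4)·10 + (1/4)·4 = 15/2
b3: (1/4)·14 + (1/4)·2 + (1/4)·12 + (1/4)·8 = 9
Highest expected payoff is 53/4, from b1.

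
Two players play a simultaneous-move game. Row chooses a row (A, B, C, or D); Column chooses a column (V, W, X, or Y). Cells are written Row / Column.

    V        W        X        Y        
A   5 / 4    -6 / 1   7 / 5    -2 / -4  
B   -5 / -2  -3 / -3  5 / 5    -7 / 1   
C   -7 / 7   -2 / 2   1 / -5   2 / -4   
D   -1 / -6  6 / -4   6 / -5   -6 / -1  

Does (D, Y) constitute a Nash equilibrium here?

Holding Column at Y: Row gets -6 from D but could get 2 by switching to C. Row has a profitable deviation.

No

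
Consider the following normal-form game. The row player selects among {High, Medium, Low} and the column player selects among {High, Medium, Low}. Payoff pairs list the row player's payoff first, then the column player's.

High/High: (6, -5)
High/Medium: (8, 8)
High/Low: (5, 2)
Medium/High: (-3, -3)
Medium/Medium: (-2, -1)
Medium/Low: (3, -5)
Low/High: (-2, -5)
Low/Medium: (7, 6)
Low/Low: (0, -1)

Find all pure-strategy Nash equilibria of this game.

Find each player's best response to every opponent strategy; NE are the intersections.
The row player's best responses — vs High: High (payoff 6); vs Medium: High (payoff 8); vs Low: High (payoff 5).
The column player's best responses — vs High: Medium (payoff 8); vs Medium: Medium (payoff -1); vs Low: Medium (payoff 6).
The only mutual best response is (High, Medium); neither player gains by switching there.

(High, Medium)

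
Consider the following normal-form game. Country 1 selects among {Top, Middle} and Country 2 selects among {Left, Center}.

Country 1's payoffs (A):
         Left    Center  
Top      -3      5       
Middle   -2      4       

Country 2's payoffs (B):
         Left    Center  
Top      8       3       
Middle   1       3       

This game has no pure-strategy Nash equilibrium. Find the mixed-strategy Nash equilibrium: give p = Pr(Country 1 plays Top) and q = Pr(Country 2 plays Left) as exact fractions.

In a mixed NE each player is indifferent between their pure strategies, so the opponent's mix sets the indifference.
Country 2 indifferent between Left and Center: p·8 + (1−p)·1 = p·3 + (1−p)·3 ⟹ 1 + 7p = 3 + 0p ⟹ p = 2/7.
Country 1 indifferent between Top and Middle: q·(-3) + (1−q)·5 = q·(-2) + (1−q)·4 ⟹ 5 + (-8)q = 4 + (-6)q ⟹ q = 1/2.

p = 2/7, q = 1/2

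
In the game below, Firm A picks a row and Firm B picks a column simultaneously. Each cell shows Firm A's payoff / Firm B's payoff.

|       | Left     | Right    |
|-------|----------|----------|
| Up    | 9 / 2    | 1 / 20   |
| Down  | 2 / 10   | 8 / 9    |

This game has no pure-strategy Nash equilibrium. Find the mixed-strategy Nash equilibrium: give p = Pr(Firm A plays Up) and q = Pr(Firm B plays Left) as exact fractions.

p = 1/19, q = 1/2

Each player's mixing probability is pinned down by making the *other* player indifferent.
Firm B indifferent between Left and Right: p·2 + (1−p)·10 = p·20 + (1−p)·9 ⟹ 10 + (-8)p = 9 + 11p ⟹ p = 1/19.
Firm A indifferent between Up and Down: q·9 + (1−q)·1 = q·2 + (1−q)·8 ⟹ 1 + 8q = 8 + (-6)q ⟹ q = 1/2.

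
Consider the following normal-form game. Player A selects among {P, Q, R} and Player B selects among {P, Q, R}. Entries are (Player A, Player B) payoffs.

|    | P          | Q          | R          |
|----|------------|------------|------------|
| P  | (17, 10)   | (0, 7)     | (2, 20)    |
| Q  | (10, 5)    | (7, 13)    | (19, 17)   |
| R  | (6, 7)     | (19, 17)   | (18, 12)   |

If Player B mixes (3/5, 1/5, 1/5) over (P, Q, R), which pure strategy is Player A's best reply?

Q

Compute Player A's expected payoff from each pure strategy against the given mix.
P: (3/5)·17 + (1/5)·0 + (1/5)·2 = 53/5
Q: (3/5)·10 + (1/5)·7 + (1/5)·19 = 56/5
R: (3/5)·6 + (1/5)·19 + (1/5)·18 = 11
Highest expected payoff is 56/5, from Q.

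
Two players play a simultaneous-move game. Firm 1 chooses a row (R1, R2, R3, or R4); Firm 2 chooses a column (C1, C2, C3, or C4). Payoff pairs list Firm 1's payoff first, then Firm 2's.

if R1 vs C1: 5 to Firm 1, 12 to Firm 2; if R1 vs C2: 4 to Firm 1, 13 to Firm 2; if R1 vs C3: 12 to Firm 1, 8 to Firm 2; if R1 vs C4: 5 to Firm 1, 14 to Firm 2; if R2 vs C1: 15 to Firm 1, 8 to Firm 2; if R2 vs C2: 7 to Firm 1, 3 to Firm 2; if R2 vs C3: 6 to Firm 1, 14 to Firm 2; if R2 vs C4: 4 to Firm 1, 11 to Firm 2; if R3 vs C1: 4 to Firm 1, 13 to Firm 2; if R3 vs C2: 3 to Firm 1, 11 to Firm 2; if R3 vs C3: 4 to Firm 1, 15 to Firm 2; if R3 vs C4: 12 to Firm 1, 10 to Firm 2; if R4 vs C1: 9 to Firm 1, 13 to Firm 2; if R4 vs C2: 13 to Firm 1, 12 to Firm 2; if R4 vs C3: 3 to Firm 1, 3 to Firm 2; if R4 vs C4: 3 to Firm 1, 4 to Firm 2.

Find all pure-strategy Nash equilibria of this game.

A profile is a Nash equilibrium when each player is best-responding to the other.
Firm 1's best responses — vs C1: R2 (payoff 15); vs C2: R4 (payoff 13); vs C3: R1 (payoff 12); vs C4: R3 (payoff 12).
Firm 2's best responses — vs R1: C4 (payoff 14); vs R2: C3 (payoff 14); vs R3: C3 (payoff 15); vs R4: C1 (payoff 13).
No cell has both players best-responding. For instance, Firm 1's best reply to C2 is R4, but against R4 Firm 2 prefers C1 over C2.

No pure-strategy Nash equilibrium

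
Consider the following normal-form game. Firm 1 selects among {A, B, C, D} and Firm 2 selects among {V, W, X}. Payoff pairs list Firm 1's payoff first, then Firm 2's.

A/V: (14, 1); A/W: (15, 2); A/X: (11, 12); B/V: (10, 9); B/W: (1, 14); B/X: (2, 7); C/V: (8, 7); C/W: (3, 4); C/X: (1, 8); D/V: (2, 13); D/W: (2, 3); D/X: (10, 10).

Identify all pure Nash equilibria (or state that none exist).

(A, X)

Check mutual best responses: a cell is a NE iff neither player can gain by unilaterally deviating.
Firm 1's best responses — vs V: A (payoff 14); vs W: A (payoff 15); vs X: A (payoff 11).
Firm 2's best responses — vs A: X (payoff 12); vs B: W (payoff 14); vs C: X (payoff 8); vs D: V (payoff 13).
The only mutual best response is (A, X); neither player gains by switching there.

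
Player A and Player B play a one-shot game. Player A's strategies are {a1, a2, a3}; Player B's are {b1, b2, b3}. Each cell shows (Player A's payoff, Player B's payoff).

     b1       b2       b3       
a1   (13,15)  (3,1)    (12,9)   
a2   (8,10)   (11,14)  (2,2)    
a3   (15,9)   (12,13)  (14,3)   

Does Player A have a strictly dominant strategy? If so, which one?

Check whether one of Player A's strategies beats all alternatives regardless of what the opponent does.
a3 strictly dominates: vs b1: 15 > each of {13, 8}; vs b2: 12 > each of {3, 11}; vs b3: 14 > each of {12, 2}.

a3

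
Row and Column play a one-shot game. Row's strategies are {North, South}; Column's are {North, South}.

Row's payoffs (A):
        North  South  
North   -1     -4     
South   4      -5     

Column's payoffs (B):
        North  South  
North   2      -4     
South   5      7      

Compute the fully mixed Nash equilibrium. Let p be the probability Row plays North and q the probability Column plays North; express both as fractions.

In a mixed NE each player is indifferent between their pure strategies, so the opponent's mix sets the indifference.
Column indifferent between North and South: p·2 + (1−p)·5 = p·(-4) + (1−p)·7 ⟹ 5 + (-3)p = 7 + (-11)p ⟹ p = 1/4.
Row indifferent between North and South: q·(-1) + (1−q)·(-4) = q·4 + (1−q)·(-5) ⟹ (-4) + 3q = (-5) + 9q ⟹ q = 1/6.

p = 1/4, q = 1/6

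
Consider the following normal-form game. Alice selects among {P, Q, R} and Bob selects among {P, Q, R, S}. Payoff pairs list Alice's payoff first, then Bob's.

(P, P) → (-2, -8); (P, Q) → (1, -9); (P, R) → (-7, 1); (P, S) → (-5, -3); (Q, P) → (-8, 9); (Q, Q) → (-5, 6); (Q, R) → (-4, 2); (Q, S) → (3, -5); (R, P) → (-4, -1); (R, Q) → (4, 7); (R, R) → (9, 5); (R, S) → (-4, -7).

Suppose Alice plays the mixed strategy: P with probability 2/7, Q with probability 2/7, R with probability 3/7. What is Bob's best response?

Compute Bob's expected payoff from each pure strategy against the given mix.
P: (2/7)·(-8) + (2/7)·9 + (3/7)·(-1) = -1/7
Q: (2/7)·(-9) + (2/7)·6 + (3/7)·7 = 15/7
R: (2/7)·1 + (2/7)·2 + (3/7)·5 = 3
S: (2/7)·(-3) + (2/7)·(-5) + (3/7)·(-7) = -37/7
Highest expected payoff is 3, from R.

R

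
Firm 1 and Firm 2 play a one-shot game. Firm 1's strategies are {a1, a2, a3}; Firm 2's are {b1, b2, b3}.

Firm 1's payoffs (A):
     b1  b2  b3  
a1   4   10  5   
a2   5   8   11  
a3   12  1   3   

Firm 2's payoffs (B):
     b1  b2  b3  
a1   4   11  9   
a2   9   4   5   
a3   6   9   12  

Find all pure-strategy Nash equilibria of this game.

(a1, b2)

Find each player's best response to every opponent strategy; NE are the intersections.
Firm 1's best responses — vs b1: a3 (payoff 12); vs b2: a1 (payoff 10); vs b3: a2 (payoff 11).
Firm 2's best responses — vs a1: b2 (payoff 11); vs a2: b1 (payoff 9); vs a3: b3 (payoff 12).
The only mutual best response is (a1, b2); neither player gains by switching there.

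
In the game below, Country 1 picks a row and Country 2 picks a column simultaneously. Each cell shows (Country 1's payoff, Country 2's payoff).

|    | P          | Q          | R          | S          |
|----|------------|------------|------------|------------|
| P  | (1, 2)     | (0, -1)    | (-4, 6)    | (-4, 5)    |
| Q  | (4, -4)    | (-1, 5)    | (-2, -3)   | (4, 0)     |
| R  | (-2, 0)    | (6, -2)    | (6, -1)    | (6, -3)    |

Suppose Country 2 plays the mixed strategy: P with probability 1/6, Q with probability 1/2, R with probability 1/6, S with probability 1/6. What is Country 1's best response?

Country 1's best reply maximizes expected payoff against the mix.
P: (1/6)·1 + (1/2)·0 + (1/6)·(-4) + (1/6)·(-4) = -7/6
Q: (1/6)·4 + (1/2)·(-1) + (1/6)·(-2) + (1/6)·4 = 1/2
R: (1/6)·(-2) + (1/2)·6 + (1/6)·6 + (1/6)·6 = 14/3
Highest expected payoff is 14/3, from R.

R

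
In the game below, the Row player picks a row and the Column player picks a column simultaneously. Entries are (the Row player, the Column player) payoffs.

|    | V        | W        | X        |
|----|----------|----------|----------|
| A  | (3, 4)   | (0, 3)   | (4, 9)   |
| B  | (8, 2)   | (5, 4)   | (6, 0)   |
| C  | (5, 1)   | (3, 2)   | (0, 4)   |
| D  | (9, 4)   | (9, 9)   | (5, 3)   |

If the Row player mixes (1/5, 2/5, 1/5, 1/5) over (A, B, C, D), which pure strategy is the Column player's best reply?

The Column player's best reply maximizes expected payoff against the mix.
V: (1/5)·4 + (2/5)·2 + (1/5)·1 + (1/5)·4 = 13/5
W: (1/5)·3 + (2/5)·4 + (1/5)·2 + (1/5)·9 = 22/5
X: (1/5)·9 + (2/5)·0 + (1/5)·4 + (1/5)·3 = 16/5
Highest expected payoff is 22/5, from W.

W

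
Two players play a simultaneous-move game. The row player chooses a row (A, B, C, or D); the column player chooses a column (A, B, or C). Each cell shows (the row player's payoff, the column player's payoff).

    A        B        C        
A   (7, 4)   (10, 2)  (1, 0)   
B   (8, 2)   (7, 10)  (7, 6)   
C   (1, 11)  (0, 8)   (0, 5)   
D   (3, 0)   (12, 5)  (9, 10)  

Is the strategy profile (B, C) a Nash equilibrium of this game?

No

Holding the column player at C: the row player gets 7 from B but could get 9 by switching to D. The row player has a profitable deviation.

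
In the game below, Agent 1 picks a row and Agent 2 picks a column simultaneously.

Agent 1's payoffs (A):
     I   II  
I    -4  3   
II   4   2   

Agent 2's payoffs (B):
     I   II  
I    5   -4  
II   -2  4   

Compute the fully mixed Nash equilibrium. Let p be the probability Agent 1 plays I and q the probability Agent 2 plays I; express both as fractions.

Each player's mixing probability is pinned down by making the *other* player indifferent.
Agent 2 indifferent between I and II: p·5 + (1−p)·(-2) = p·(-4) + (1−p)·4 ⟹ (-2) + 7p = 4 + (-8)p ⟹ p = 2/5.
Agent 1 indifferent between I and II: q·(-4) + (1−q)·3 = q·4 + (1−q)·2 ⟹ 3 + (-7)q = 2 + 2q ⟹ q = 1/9.

p = 2/5, q = 1/9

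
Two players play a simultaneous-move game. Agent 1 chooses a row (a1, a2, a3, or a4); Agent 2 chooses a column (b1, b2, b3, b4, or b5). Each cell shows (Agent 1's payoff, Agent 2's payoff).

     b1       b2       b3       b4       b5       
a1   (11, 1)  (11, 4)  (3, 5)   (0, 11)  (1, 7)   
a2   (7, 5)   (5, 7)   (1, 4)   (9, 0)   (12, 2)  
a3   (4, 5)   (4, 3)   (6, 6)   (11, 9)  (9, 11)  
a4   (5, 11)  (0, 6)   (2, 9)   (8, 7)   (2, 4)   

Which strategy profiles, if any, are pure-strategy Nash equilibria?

There is no pure-strategy Nash equilibrium

A profile is a Nash equilibrium when each player is best-responding to the other.
Agent 1's best responses — vs b1: a1 (payoff 11); vs b2: a1 (payoff 11); vs b3: a3 (payoff 6); vs b4: a3 (payoff 11); vs b5: a2 (payoff 12).
Agent 2's best responses — vs a1: b4 (payoff 11); vs a2: b2 (payoff 7); vs a3: b5 (payoff 11); vs a4: b1 (payoff 11).
No cell has both players best-responding. For instance, Agent 1's best reply to b3 is a3, but against a3 Agent 2 prefers b5 over b3.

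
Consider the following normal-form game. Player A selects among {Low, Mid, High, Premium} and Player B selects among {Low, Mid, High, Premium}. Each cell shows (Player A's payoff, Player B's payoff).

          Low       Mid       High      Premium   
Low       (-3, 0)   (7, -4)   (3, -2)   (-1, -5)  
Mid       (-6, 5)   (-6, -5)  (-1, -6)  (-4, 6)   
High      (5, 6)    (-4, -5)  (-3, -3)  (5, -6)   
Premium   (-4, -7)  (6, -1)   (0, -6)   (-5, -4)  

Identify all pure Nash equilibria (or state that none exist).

(High, Low)

Find each player's best response to every opponent strategy; NE are the intersections.
Player A's best responses — vs Low: High (payoff 5); vs Mid: Low (payoff 7); vs High: Low (payoff 3); vs Premium: High (payoff 5).
Player B's best responses — vs Low: Low (payoff 0); vs Mid: Premium (payoff 6); vs High: Low (payoff 6); vs Premium: Mid (payoff -1).
The only mutual best response is (High, Low); neither player gains by switching there.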